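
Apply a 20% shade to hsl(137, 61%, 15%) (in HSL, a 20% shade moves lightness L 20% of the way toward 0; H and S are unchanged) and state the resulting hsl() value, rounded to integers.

hsl(137, 61%, 12%)

L moves 20% from 15 toward 0: 15 − 3 = 12 → 12.
H and S are unchanged.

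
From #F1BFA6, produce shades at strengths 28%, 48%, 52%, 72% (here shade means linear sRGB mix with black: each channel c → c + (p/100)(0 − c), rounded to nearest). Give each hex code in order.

#F1BFA6 is rgb(241, 191, 166).
28%: (241 − 67.48 = 173.52→174, 191 − 53.48 = 137.52→138, 166 − 46.48 = 119.52→120) → #AE8A78
48%: (241 − 115.68 = 125.32→125, 191 − 91.68 = 99.32→99, 166 − 79.68 = 86.32→86) → #7D6356
52%: (241 − 125.32 = 115.68→116, 191 − 99.32 = 91.68→92, 166 − 86.32 = 79.68→80) → #745C50
72%: (241 − 173.52 = 67.48→67, 191 − 137.52 = 53.48→53, 166 − 119.52 = 46.48→46) → #43352E

#AE8A78, #7D6356, #745C50, #43352E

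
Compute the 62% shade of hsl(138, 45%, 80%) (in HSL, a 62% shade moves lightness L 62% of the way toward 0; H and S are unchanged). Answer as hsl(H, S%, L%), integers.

hsl(138, 45%, 30%)

L moves 62% from 80 toward 0: 80 − 49.6 = 30.4 → 30.
H and S are unchanged.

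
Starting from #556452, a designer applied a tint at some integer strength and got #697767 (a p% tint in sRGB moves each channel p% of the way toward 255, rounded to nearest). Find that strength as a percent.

#556452 is rgb(85, 100, 82); #697767 is rgb(105, 119, 103).
On the B channel (widest range): 103 ≈ 82 + (p/100)(255 − 82), so p ≈ 100×(103 − 82)/(255 − 82) = 2100/173 = 12.14.
p = 12 reproduces all three channels after rounding.

12%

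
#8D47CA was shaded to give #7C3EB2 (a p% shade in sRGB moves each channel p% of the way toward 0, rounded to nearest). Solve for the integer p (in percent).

#8D47CA is rgb(141, 71, 202); #7C3EB2 is rgb(124, 62, 178).
On the B channel (widest range): 178 ≈ 202 + (p/100)(0 − 202), so p ≈ 100×(178 − 202)/(0 − 202) = -2400/-202 = 11.88.
p = 12 reproduces all three channels after rounding.

12%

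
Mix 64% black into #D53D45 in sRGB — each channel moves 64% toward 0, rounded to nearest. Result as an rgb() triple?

rgb(77, 22, 25)

#D53D45 is rgb(213, 61, 69).
Lerp each channel 64% toward 0:
  R: 213 + 0.64×(0−213) = 213 − 136.32 = 76.68 → 77
  G: 61 + 0.64×(0−61) = 61 − 39.04 = 21.96 → 22
  B: 69 + 0.64×(0−69) = 69 − 44.16 = 24.84 → 25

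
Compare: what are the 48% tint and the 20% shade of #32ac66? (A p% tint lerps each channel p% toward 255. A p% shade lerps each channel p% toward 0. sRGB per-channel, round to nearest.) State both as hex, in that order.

#94d4af, #288a52

#32ac66 is rgb(50, 172, 102).
48% tint:
  R: 50 + 98.4 = 148.4 → 148
  G: 172 + 39.84 = 211.84 → 212
  B: 102 + 73.44 = 175.44 → 175
  → #94d4af
20% shade:
  R: 50 + 0.2×(0−50) = 50 − 10 = 40 → 40
  G: 172 + 0.2×(0−172) = 172 − 34.4 = 137.6 → 138
  B: 102 − 20.4 = 81.6 → 82
  → #288a52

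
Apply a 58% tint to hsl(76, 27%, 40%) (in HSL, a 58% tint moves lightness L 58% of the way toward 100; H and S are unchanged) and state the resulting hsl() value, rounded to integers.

L moves 58% from 40 toward 100: 40 + 34.8 = 74.8 → 75.
H and S are unchanged.

hsl(76, 27%, 75%)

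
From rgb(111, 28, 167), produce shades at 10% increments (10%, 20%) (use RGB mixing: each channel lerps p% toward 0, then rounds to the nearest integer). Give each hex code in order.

10%: (111 − 11.1 = 99.9→100, 28 − 2.8 = 25.2→25, 167 − 16.7 = 150.3→150) → #641996
20%: (111 − 22.2 = 88.8→89, 28 − 5.6 = 22.4→22, 167 − 33.4 = 133.6→134) → #591686

#641996, #591686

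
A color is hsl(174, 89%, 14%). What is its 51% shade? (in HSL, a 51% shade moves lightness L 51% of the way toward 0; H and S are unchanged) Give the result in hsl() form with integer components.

hsl(174, 89%, 7%)

L moves 51% from 14 toward 0: 14 − 7.14 = 6.86 → 7.
H and S are unchanged.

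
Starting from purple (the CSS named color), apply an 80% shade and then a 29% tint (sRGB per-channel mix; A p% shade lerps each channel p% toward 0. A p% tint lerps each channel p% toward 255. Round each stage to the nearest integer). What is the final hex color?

#5c4a5c

CSS purple is rgb(128, 0, 128).
Per channel, c → c + 0.8(0 − c):
  R: 128 − 102.4 = 25.6 → 26
  G: 0 + 0 = 0 → 0
  B: 128 + 0.8×(0−128) = 128 − 102.4 = 25.6 → 26
After the shade: rgb(26, 0, 26) = #1a001a.
Lerp each channel 29% toward 255:
  R: 26 + 0.29×(255−26) = 26 + 66.41 = 92.41 → 92
  G: 0 + 0.29×(255−0) = 0 + 73.95 = 73.95 → 74
  B: 26 + 0.29×(255−26) = 26 + 66.41 = 92.41 → 92
rgb(92, 74, 92) = #5c4a5c.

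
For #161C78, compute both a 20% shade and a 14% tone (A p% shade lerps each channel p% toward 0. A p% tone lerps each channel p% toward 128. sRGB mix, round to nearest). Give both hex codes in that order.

#161C78 is rgb(22, 28, 120).
20% shade:
  R: 22 + 0.2×(0−22) = 22 − 4.4 = 17.6 → 18
  G: 28 − 5.6 = 22.4 → 22
  B: 120 − 24 = 96 → 96
  → #121660
14% tone:
  R: 22 + 0.14×(128−22) = 22 + 14.84 = 36.84 → 37
  G: 28 + 0.14×(128−28) = 28 + 14 = 42 → 42
  B: 120 + 0.14×(128−120) = 120 + 1.12 = 121.12 → 121
  → #252A79

#121660, #252A79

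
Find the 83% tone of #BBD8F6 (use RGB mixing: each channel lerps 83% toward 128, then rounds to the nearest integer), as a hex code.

#8A8F94

#BBD8F6 is rgb(187, 216, 246).
An 83% tone moves each channel 83% toward 128:
  R: 187 − 48.97 = 138.03 → 138
  G: 216 − 73.04 = 142.96 → 143
  B: 246 + 0.83×(128−246) = 246 − 97.94 = 148.06 → 148
rgb(138, 143, 148) = #8A8F94.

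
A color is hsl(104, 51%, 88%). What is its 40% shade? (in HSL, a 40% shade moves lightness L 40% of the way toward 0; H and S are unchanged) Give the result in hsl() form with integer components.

hsl(104, 51%, 53%)

L moves 40% from 88 toward 0: 88 − 35.2 = 52.8 → 53.
H and S are unchanged.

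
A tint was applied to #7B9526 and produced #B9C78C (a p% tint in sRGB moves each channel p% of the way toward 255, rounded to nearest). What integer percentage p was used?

47%

#7B9526 is rgb(123, 149, 38); #B9C78C is rgb(185, 199, 140).
On the B channel (widest range): 140 ≈ 38 + (p/100)(255 − 38), so p ≈ 100×(140 − 38)/(255 − 38) = 10200/217 = 47.00.
p = 47 reproduces all three channels after rounding.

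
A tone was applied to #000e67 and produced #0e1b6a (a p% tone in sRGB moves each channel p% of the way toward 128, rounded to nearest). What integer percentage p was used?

#000e67 is rgb(0, 14, 103); #0e1b6a is rgb(14, 27, 106).
On the R channel (widest range): 14 ≈ 0 + (p/100)(128 − 0), so p ≈ 100×(14 − 0)/(128 − 0) = 1400/128 = 10.94.
p = 11 reproduces all three channels after rounding.

11%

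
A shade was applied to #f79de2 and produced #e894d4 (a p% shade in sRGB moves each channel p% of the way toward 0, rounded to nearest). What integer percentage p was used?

#f79de2 is rgb(247, 157, 226); #e894d4 is rgb(232, 148, 212).
On the R channel (widest range): 232 ≈ 247 + (p/100)(0 − 247), so p ≈ 100×(232 − 247)/(0 − 247) = -1500/-247 = 6.07.
p = 6 reproduces all three channels after rounding.

6%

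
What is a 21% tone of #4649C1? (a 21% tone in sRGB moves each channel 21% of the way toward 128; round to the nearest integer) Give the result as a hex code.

#4649C1 is rgb(70, 73, 193).
Per channel, c → c + 0.21(128 − c):
  R: 70 + 12.18 = 82.18 → 82
  G: 73 + 0.21×(128−73) = 73 + 11.55 = 84.55 → 85
  B: 193 + 0.21×(128−193) = 193 − 13.65 = 179.35 → 179
rgb(82, 85, 179) = #5255B3.

#5255B3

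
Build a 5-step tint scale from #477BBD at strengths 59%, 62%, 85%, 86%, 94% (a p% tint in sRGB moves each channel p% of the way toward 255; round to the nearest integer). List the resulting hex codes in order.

#B4C9E4, #B9CDE6, #E3EBF5, #E5EDF6, #F4F7FB

#477BBD is rgb(71, 123, 189).
59%: (71 + 108.56 = 179.56→180, 123 + 77.88 = 200.88→201, 189 + 38.94 = 227.94→228) → #B4C9E4
62%: (71 + 114.08 = 185.08→185, 123 + 81.84 = 204.84→205, 189 + 40.92 = 229.92→230) → #B9CDE6
85%: (71 + 156.4 = 227.4→227, 123 + 112.2 = 235.2→235, 189 + 56.1 = 245.1→245) → #E3EBF5
86%: (71 + 158.24 = 229.24→229, 123 + 113.52 = 236.52→237, 189 + 56.76 = 245.76→246) → #E5EDF6
94%: (71 + 172.96 = 243.96→244, 123 + 124.08 = 247.08→247, 189 + 62.04 = 251.04→251) → #F4F7FB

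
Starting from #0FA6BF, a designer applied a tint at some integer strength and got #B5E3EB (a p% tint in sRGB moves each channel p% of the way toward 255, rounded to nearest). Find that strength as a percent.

#0FA6BF is rgb(15, 166, 191); #B5E3EB is rgb(181, 227, 235).
On the R channel (widest range): 181 ≈ 15 + (p/100)(255 − 15), so p ≈ 100×(181 − 15)/(255 − 15) = 16600/240 = 69.17.
p = 69 reproduces all three channels after rounding.

69%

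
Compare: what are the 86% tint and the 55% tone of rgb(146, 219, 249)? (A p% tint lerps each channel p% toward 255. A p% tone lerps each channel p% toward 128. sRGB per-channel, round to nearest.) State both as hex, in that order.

#F0FAFE, #88A9B6

86% tint:
  R: 146 + 0.86×(255−146) = 146 + 93.74 = 239.74 → 240
  G: 219 + 0.86×(255−219) = 219 + 30.96 = 249.96 → 250
  B: 249 + 0.86×(255−249) = 249 + 5.16 = 254.16 → 254
  → #F0FAFE
55% tone:
  R: 146 − 9.9 = 136.1 → 136
  G: 219 + 0.55×(128−219) = 219 − 50.05 = 168.95 → 169
  B: 249 + 0.55×(128−249) = 249 − 66.55 = 182.45 → 182
  → #88A9B6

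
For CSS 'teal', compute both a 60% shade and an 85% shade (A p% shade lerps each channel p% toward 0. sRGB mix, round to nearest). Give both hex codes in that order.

CSS teal is rgb(0, 128, 128).
60% shade:
  R: 0 + 0 = 0 → 0
  G: 128 + 0.6×(0−128) = 128 − 76.8 = 51.2 → 51
  B: 128 − 76.8 = 51.2 → 51
  → #003333
85% shade:
  R: 0 + 0.85×(0−0) = 0 + 0 = 0 → 0
  G: 128 − 108.8 = 19.2 → 19
  B: 128 − 108.8 = 19.2 → 19
  → #001313

#003333, #001313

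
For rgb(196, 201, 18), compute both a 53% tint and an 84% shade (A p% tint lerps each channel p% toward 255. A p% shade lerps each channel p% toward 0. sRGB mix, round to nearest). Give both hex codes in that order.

#e3e690, #1f2003

53% tint:
  R: 196 + 0.53×(255−196) = 196 + 31.27 = 227.27 → 227
  G: 201 + 28.62 = 229.62 → 230
  B: 18 + 0.53×(255−18) = 18 + 125.61 = 143.61 → 144
  → #e3e690
84% shade:
  R: 196 + 0.84×(0−196) = 196 − 164.64 = 31.36 → 31
  G: 201 + 0.84×(0−201) = 201 − 168.84 = 32.16 → 32
  B: 18 + 0.84×(0−18) = 18 − 15.12 = 2.88 → 3
  → #1f2003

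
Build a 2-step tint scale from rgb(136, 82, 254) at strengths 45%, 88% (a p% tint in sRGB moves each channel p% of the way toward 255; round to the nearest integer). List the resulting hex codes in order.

45%: (136 + 53.55 = 189.55→190, 82 + 77.85 = 159.85→160, 254→254) → #BEA0FE
88%: (136 + 104.72 = 240.72→241, 82 + 152.24 = 234.24→234, 254 + 0.88 = 254.88→255) → #F1EAFF

#BEA0FE, #F1EAFF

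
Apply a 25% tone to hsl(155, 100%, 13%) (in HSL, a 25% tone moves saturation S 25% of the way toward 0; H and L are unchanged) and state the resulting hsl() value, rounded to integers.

S moves 25% from 100 toward 0: 100 − 25 = 75 → 75.
H and L are unchanged.

hsl(155, 75%, 13%)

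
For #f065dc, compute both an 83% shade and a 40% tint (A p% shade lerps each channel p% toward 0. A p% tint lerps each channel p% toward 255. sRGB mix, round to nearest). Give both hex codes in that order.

#291125, #f6a3ea

#f065dc is rgb(240, 101, 220).
83% shade:
  R: 240 + 0.83×(0−240) = 240 − 199.2 = 40.8 → 41
  G: 101 − 83.83 = 17.17 → 17
  B: 220 + 0.83×(0−220) = 220 − 182.6 = 37.4 → 37
  → #291125
40% tint:
  R: 240 + 0.4×(255−240) = 240 + 6 = 246 → 246
  G: 101 + 0.4×(255−101) = 101 + 61.6 = 162.6 → 163
  B: 220 + 14 = 234 → 234
  → #f6a3ea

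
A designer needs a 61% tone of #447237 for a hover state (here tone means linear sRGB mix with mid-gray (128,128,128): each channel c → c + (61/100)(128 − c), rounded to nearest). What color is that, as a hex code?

#447237 is rgb(68, 114, 55).
Lerp each channel 61% toward 128:
  R: 68 + 36.6 = 104.6 → 105
  G: 114 + 8.54 = 122.54 → 123
  B: 55 + 44.53 = 99.53 → 100
rgb(105, 123, 100) = #697B64.

#697B64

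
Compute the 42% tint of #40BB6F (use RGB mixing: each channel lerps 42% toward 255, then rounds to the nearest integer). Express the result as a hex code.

#90D8AB

#40BB6F is rgb(64, 187, 111).
Lerp each channel 42% toward 255:
  R: 64 + 0.42×(255−64) = 64 + 80.22 = 144.22 → 144
  G: 187 + 0.42×(255−187) = 187 + 28.56 = 215.56 → 216
  B: 111 + 0.42×(255−111) = 111 + 60.48 = 171.48 → 171
rgb(144, 216, 171) = #90D8AB.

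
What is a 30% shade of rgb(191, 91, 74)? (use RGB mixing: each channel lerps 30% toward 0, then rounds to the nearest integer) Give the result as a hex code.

#864034

A 30% shade moves each channel 30% toward 0:
  R: 191 + 0.3×(0−191) = 191 − 57.3 = 133.7 → 134
  G: 91 − 27.3 = 63.7 → 64
  B: 74 + 0.3×(0−74) = 74 − 22.2 = 51.8 → 52
rgb(134, 64, 52) = #864034.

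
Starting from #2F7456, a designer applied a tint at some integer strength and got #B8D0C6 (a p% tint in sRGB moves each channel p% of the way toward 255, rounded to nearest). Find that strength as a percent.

66%

#2F7456 is rgb(47, 116, 86); #B8D0C6 is rgb(184, 208, 198).
On the R channel (widest range): 184 ≈ 47 + (p/100)(255 − 47), so p ≈ 100×(184 − 47)/(255 − 47) = 13700/208 = 65.87.
p = 66 reproduces all three channels after rounding.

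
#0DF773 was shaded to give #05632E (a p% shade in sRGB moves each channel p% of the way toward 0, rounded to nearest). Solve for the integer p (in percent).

60%

#0DF773 is rgb(13, 247, 115); #05632E is rgb(5, 99, 46).
On the G channel (widest range): 99 ≈ 247 + (p/100)(0 − 247), so p ≈ 100×(99 − 247)/(0 − 247) = -14800/-247 = 59.92.
p = 60 reproduces all three channels after rounding.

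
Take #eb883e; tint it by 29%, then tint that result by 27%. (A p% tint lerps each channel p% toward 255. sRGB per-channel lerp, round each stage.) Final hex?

#eb883e is rgb(235, 136, 62).
Lerp each channel 29% toward 255:
  R: 235 + 0.29×(255−235) = 235 + 5.8 = 240.8 → 241
  G: 136 + 0.29×(255−136) = 136 + 34.51 = 170.51 → 171
  B: 62 + 0.29×(255−62) = 62 + 55.97 = 117.97 → 118
After the tint: rgb(241, 171, 118) = #f1ab76.
A 27% tint moves each channel 27% toward 255:
  R: 241 + 3.78 = 244.78 → 245
  G: 171 + 22.68 = 193.68 → 194
  B: 118 + 36.99 = 154.99 → 155
rgb(245, 194, 155) = #f5c29b.

#f5c29b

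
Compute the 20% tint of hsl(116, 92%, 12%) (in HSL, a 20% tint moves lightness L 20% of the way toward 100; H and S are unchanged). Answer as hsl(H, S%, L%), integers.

hsl(116, 92%, 30%)

L moves 20% from 12 toward 100: 12 + 17.6 = 29.6 → 30.
H and S are unchanged.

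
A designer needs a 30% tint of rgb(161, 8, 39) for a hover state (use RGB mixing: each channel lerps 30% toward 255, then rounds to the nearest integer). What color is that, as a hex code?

#BD5268

Lerp each channel 30% toward 255:
  R: 161 + 28.2 = 189.2 → 189
  G: 8 + 74.1 = 82.1 → 82
  B: 39 + 64.8 = 103.8 → 104
rgb(189, 82, 104) = #BD5268.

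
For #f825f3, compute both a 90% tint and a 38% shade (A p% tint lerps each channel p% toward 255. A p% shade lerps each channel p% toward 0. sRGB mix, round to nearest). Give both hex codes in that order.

#fee9fe, #9a1797

#f825f3 is rgb(248, 37, 243).
90% tint:
  R: 248 + 6.3 = 254.3 → 254
  G: 37 + 0.9×(255−37) = 37 + 196.2 = 233.2 → 233
  B: 243 + 0.9×(255−243) = 243 + 10.8 = 253.8 → 254
  → #fee9fe
38% shade:
  R: 248 + 0.38×(0−248) = 248 − 94.24 = 153.76 → 154
  G: 37 + 0.38×(0−37) = 37 − 14.06 = 22.94 → 23
  B: 243 − 92.34 = 150.66 → 151
  → #9a1797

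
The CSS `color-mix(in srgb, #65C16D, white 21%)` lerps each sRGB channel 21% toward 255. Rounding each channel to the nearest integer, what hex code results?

#85CE8C

#65C16D is rgb(101, 193, 109).
Lerp each channel 21% toward 255:
  R: 101 + 32.34 = 133.34 → 133
  G: 193 + 0.21×(255−193) = 193 + 13.02 = 206.02 → 206
  B: 109 + 30.66 = 139.66 → 140
rgb(133, 206, 140) = #85CE8C.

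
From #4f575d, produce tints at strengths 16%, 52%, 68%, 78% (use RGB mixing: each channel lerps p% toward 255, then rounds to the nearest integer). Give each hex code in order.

#6b7277, #abaeb1, #c7c9cb, #d8dadb

#4f575d is rgb(79, 87, 93).
16%: (79 + 28.16 = 107.16→107, 87 + 26.88 = 113.88→114, 93 + 25.92 = 118.92→119) → #6b7277
52%: (79 + 91.52 = 170.52→171, 87 + 87.36 = 174.36→174, 93 + 84.24 = 177.24→177) → #abaeb1
68%: (79 + 119.68 = 198.68→199, 87 + 114.24 = 201.24→201, 93 + 110.16 = 203.16→203) → #c7c9cb
78%: (79 + 137.28 = 216.28→216, 87 + 131.04 = 218.04→218, 93 + 126.36 = 219.36→219) → #d8dadb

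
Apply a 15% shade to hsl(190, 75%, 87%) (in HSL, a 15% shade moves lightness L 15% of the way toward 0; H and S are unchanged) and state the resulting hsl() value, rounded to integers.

hsl(190, 75%, 74%)

L moves 15% from 87 toward 0: 87 − 13.05 = 73.95 → 74.
H and S are unchanged.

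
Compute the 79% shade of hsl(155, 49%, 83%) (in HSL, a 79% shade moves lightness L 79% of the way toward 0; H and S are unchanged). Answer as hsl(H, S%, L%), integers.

L moves 79% from 83 toward 0: 83 − 65.57 = 17.43 → 17.
H and S are unchanged.

hsl(155, 49%, 17%)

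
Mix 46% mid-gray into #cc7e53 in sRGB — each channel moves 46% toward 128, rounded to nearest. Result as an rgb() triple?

rgb(169, 127, 104)

#cc7e53 is rgb(204, 126, 83).
A 46% tone moves each channel 46% toward 128:
  R: 204 − 34.96 = 169.04 → 169
  G: 126 + 0.46×(128−126) = 126 + 0.92 = 126.92 → 127
  B: 83 + 0.46×(128−83) = 83 + 20.7 = 103.7 → 104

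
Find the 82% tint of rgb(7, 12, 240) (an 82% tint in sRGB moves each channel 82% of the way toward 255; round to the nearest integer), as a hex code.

#d2d3fc

An 82% tint moves each channel 82% toward 255:
  R: 7 + 0.82×(255−7) = 7 + 203.36 = 210.36 → 210
  G: 12 + 0.82×(255−12) = 12 + 199.26 = 211.26 → 211
  B: 240 + 12.3 = 252.3 → 252
rgb(210, 211, 252) = #d2d3fc.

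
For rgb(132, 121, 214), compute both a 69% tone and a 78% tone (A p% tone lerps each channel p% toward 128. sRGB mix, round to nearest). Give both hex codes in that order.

69% tone:
  R: 132 − 2.76 = 129.24 → 129
  G: 121 + 0.69×(128−121) = 121 + 4.83 = 125.83 → 126
  B: 214 − 59.34 = 154.66 → 155
  → #817e9b
78% tone:
  R: 132 + 0.78×(128−132) = 132 − 3.12 = 128.88 → 129
  G: 121 + 0.78×(128−121) = 121 + 5.46 = 126.46 → 126
  B: 214 + 0.78×(128−214) = 214 − 67.08 = 146.92 → 147
  → #817e93

#817e9b, #817e93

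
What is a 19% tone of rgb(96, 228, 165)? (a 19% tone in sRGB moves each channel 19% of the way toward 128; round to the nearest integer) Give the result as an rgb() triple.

rgb(102, 209, 158)

Lerp each channel 19% toward 128:
  R: 96 + 0.19×(128−96) = 96 + 6.08 = 102.08 → 102
  G: 228 − 19 = 209 → 209
  B: 165 + 0.19×(128−165) = 165 − 7.03 = 157.97 → 158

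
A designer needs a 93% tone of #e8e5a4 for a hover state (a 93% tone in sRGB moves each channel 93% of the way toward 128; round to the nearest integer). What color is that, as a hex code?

#e8e5a4 is rgb(232, 229, 164).
Per channel, c → c + 0.93(128 − c):
  R: 232 − 96.72 = 135.28 → 135
  G: 229 + 0.93×(128−229) = 229 − 93.93 = 135.07 → 135
  B: 164 + 0.93×(128−164) = 164 − 33.48 = 130.52 → 131
rgb(135, 135, 131) = #878783.

#878783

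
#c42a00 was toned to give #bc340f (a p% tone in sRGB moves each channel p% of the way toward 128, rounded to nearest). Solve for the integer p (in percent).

#c42a00 is rgb(196, 42, 0); #bc340f is rgb(188, 52, 15).
On the B channel (widest range): 15 ≈ 0 + (p/100)(128 − 0), so p ≈ 100×(15 − 0)/(128 − 0) = 1500/128 = 11.72.
p = 12 reproduces all three channels after rounding.

12%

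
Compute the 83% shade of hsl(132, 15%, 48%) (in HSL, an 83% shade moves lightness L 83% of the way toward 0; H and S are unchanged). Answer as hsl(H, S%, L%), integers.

hsl(132, 15%, 8%)

L moves 83% from 48 toward 0: 48 − 39.84 = 8.16 → 8.
H and S are unchanged.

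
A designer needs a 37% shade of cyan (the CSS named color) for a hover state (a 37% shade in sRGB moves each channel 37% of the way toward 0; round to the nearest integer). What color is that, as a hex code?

CSS cyan is rgb(0, 255, 255).
A 37% shade moves each channel 37% toward 0:
  R: 0 + 0.37×(0−0) = 0 + 0 = 0 → 0
  G: 255 + 0.37×(0−255) = 255 − 94.35 = 160.65 → 161
  B: 255 + 0.37×(0−255) = 255 − 94.35 = 160.65 → 161
rgb(0, 161, 161) = #00a1a1.

#00a1a1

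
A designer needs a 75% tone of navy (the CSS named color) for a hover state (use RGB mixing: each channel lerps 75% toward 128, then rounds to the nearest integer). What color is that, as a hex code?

#606080

CSS navy is rgb(0, 0, 128).
Lerp each channel 75% toward 128:
  R: 0 + 0.75×(128−0) = 0 + 96 = 96 → 96
  G: 0 + 96 = 96 → 96
  B: 128 + 0.75×(128−128) = 128 + 0 = 128 → 128
rgb(96, 96, 128) = #606080.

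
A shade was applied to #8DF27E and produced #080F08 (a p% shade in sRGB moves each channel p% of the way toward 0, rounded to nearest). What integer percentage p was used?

94%

#8DF27E is rgb(141, 242, 126); #080F08 is rgb(8, 15, 8).
On the G channel (widest range): 15 ≈ 242 + (p/100)(0 − 242), so p ≈ 100×(15 − 242)/(0 − 242) = -22700/-242 = 93.80.
p = 94 reproduces all three channels after rounding.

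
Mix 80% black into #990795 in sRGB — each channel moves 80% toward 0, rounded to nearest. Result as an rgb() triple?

#990795 is rgb(153, 7, 149).
An 80% shade moves each channel 80% toward 0:
  R: 153 + 0.8×(0−153) = 153 − 122.4 = 30.6 → 31
  G: 7 − 5.6 = 1.4 → 1
  B: 149 + 0.8×(0−149) = 149 − 119.2 = 29.8 → 30

rgb(31, 1, 30)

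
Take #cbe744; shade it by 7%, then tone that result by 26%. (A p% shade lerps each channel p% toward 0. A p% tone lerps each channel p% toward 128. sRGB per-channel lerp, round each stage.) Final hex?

#cbe744 is rgb(203, 231, 68).
A 7% shade moves each channel 7% toward 0:
  R: 203 − 14.21 = 188.79 → 189
  G: 231 + 0.07×(0−231) = 231 − 16.17 = 214.83 → 215
  B: 68 + 0.07×(0−68) = 68 − 4.76 = 63.24 → 63
After the shade: rgb(189, 215, 63) = #bdd73f.
Per channel, c → c + 0.26(128 − c):
  R: 189 + 0.26×(128−189) = 189 − 15.86 = 173.14 → 173
  G: 215 − 22.62 = 192.38 → 192
  B: 63 + 16.9 = 79.9 → 80
rgb(173, 192, 80) = #adc050.

#adc050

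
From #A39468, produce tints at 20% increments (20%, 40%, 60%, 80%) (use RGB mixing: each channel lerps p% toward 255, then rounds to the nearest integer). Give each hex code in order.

#B5A986, #C8BFA4, #DAD4C3, #EDEAE1

#A39468 is rgb(163, 148, 104).
20%: (163 + 18.4 = 181.4→181, 148 + 21.4 = 169.4→169, 104 + 30.2 = 134.2→134) → #B5A986
40%: (163 + 36.8 = 199.8→200, 148 + 42.8 = 190.8→191, 104 + 60.4 = 164.4→164) → #C8BFA4
60%: (163 + 55.2 = 218.2→218, 148 + 64.2 = 212.2→212, 104 + 90.6 = 194.6→195) → #DAD4C3
80%: (163 + 73.6 = 236.6→237, 148 + 85.6 = 233.6→234, 104 + 120.8 = 224.8→225) → #EDEAE1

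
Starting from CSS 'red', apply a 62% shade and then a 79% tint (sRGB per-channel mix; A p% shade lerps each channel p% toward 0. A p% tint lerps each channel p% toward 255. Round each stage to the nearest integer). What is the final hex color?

#DEC9C9

CSS red is rgb(255, 0, 0).
Per channel, c → c + 0.62(0 − c):
  R: 255 − 158.1 = 96.9 → 97
  G: 0 + 0.62×(0−0) = 0 + 0 = 0 → 0
  B: 0 + 0 = 0 → 0
After the shade: rgb(97, 0, 0) = #610000.
A 79% tint moves each channel 79% toward 255:
  R: 97 + 0.79×(255−97) = 97 + 124.82 = 221.82 → 222
  G: 0 + 0.79×(255−0) = 0 + 201.45 = 201.45 → 201
  B: 0 + 0.79×(255−0) = 0 + 201.45 = 201.45 → 201
rgb(222, 201, 201) = #DEC9C9.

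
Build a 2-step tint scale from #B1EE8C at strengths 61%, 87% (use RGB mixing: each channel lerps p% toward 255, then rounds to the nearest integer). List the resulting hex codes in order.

#B1EE8C is rgb(177, 238, 140).
61%: (177 + 47.58 = 224.58→225, 238 + 10.37 = 248.37→248, 140 + 70.15 = 210.15→210) → #E1F8D2
87%: (177 + 67.86 = 244.86→245, 238 + 14.79 = 252.79→253, 140 + 100.05 = 240.05→240) → #F5FDF0

#E1F8D2, #F5FDF0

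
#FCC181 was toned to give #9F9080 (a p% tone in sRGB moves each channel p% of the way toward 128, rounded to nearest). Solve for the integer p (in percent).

#FCC181 is rgb(252, 193, 129); #9F9080 is rgb(159, 144, 128).
On the R channel (widest range): 159 ≈ 252 + (p/100)(128 − 252), so p ≈ 100×(159 − 252)/(128 − 252) = -9300/-124 = 75.00.
p = 75 reproduces all three channels after rounding.

75%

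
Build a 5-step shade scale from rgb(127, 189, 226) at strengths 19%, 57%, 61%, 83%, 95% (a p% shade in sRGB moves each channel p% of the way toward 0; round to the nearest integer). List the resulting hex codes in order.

19%: (127 − 24.13 = 102.87→103, 189 − 35.91 = 153.09→153, 226 − 42.94 = 183.06→183) → #6799b7
57%: (127 − 72.39 = 54.61→55, 189 − 107.73 = 81.27→81, 226 − 128.82 = 97.18→97) → #375161
61%: (127 − 77.47 = 49.53→50, 189 − 115.29 = 73.71→74, 226 − 137.86 = 88.14→88) → #324a58
83%: (127 − 105.41 = 21.59→22, 189 − 156.87 = 32.13→32, 226 − 187.58 = 38.42→38) → #162026
95%: (127 − 120.65 = 6.35→6, 189 − 179.55 = 9.45→9, 226 − 214.7 = 11.3→11) → #06090b

#6799b7, #375161, #324a58, #162026, #06090b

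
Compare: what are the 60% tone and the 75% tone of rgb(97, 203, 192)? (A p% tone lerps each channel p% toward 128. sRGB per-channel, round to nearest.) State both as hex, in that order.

60% tone:
  R: 97 + 18.6 = 115.6 → 116
  G: 203 + 0.6×(128−203) = 203 − 45 = 158 → 158
  B: 192 − 38.4 = 153.6 → 154
  → #749e9a
75% tone:
  R: 97 + 0.75×(128−97) = 97 + 23.25 = 120.25 → 120
  G: 203 − 56.25 = 146.75 → 147
  B: 192 − 48 = 144 → 144
  → #789390

#749e9a, #789390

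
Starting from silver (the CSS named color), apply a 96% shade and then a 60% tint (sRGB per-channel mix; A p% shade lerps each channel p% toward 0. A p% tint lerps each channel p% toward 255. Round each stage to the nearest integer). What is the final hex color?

#9C9C9C

CSS silver is rgb(192, 192, 192).
Per channel, c → c + 0.96(0 − c):
  R: 192 + 0.96×(0−192) = 192 − 184.32 = 7.68 → 8
  G: 192 − 184.32 = 7.68 → 8
  B: 192 + 0.96×(0−192) = 192 − 184.32 = 7.68 → 8
After the shade: rgb(8, 8, 8) = #080808.
Per channel, c → c + 0.6(255 − c):
  R: 8 + 148.2 = 156.2 → 156
  G: 8 + 148.2 = 156.2 → 156
  B: 8 + 148.2 = 156.2 → 156
rgb(156, 156, 156) = #9C9C9C.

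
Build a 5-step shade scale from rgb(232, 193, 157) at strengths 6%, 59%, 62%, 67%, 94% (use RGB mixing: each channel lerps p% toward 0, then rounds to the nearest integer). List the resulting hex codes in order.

#dab594, #5f4f40, #58493c, #4d4034, #0e0c09

6%: (232 − 13.92 = 218.08→218, 193 − 11.58 = 181.42→181, 157 − 9.42 = 147.58→148) → #dab594
59%: (232 − 136.88 = 95.12→95, 193 − 113.87 = 79.13→79, 157 − 92.63 = 64.37→64) → #5f4f40
62%: (232 − 143.84 = 88.16→88, 193 − 119.66 = 73.34→73, 157 − 97.34 = 59.66→60) → #58493c
67%: (232 − 155.44 = 76.56→77, 193 − 129.31 = 63.69→64, 157 − 105.19 = 51.81→52) → #4d4034
94%: (232 − 218.08 = 13.92→14, 193 − 181.42 = 11.58→12, 157 − 147.58 = 9.42→9) → #0e0c09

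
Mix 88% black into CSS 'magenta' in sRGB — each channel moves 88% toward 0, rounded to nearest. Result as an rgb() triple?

rgb(31, 0, 31)

CSS magenta is rgb(255, 0, 255).
An 88% shade moves each channel 88% toward 0:
  R: 255 + 0.88×(0−255) = 255 − 224.4 = 30.6 → 31
  G: 0 + 0.88×(0−0) = 0 + 0 = 0 → 0
  B: 255 − 224.4 = 30.6 → 31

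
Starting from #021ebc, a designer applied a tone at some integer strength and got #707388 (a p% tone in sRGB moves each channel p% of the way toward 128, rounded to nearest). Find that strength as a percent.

#021ebc is rgb(2, 30, 188); #707388 is rgb(112, 115, 136).
On the R channel (widest range): 112 ≈ 2 + (p/100)(128 − 2), so p ≈ 100×(112 − 2)/(128 − 2) = 11000/126 = 87.30.
p = 87 reproduces all three channels after rounding.

87%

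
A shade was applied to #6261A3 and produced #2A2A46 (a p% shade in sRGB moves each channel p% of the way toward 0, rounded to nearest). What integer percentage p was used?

57%

#6261A3 is rgb(98, 97, 163); #2A2A46 is rgb(42, 42, 70).
On the B channel (widest range): 70 ≈ 163 + (p/100)(0 − 163), so p ≈ 100×(70 − 163)/(0 − 163) = -9300/-163 = 57.06.
p = 57 reproduces all three channels after rounding.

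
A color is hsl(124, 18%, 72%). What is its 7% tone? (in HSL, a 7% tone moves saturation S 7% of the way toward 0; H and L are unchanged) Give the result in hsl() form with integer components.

hsl(124, 17%, 72%)

S moves 7% from 18 toward 0: 18 − 1.26 = 16.74 → 17.
H and L are unchanged.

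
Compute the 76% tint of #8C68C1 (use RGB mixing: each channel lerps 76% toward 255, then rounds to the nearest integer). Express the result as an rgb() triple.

#8C68C1 is rgb(140, 104, 193).
Per channel, c → c + 0.76(255 − c):
  R: 140 + 87.4 = 227.4 → 227
  G: 104 + 0.76×(255−104) = 104 + 114.76 = 218.76 → 219
  B: 193 + 0.76×(255−193) = 193 + 47.12 = 240.12 → 240

rgb(227, 219, 240)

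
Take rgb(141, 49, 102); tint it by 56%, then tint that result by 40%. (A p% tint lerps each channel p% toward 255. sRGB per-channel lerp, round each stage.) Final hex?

#e1c8d7

A 56% tint moves each channel 56% toward 255:
  R: 141 + 0.56×(255−141) = 141 + 63.84 = 204.84 → 205
  G: 49 + 0.56×(255−49) = 49 + 115.36 = 164.36 → 164
  B: 102 + 0.56×(255−102) = 102 + 85.68 = 187.68 → 188
After the tint: rgb(205, 164, 188) = #cda4bc.
A 40% tint moves each channel 40% toward 255:
  R: 205 + 20 = 225 → 225
  G: 164 + 0.4×(255−164) = 164 + 36.4 = 200.4 → 200
  B: 188 + 0.4×(255−188) = 188 + 26.8 = 214.8 → 215
rgb(225, 200, 215) = #e1c8d7.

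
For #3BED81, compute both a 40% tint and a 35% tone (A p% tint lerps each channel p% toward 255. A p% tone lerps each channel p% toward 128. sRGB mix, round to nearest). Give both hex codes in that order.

#89F4B3, #53C781

#3BED81 is rgb(59, 237, 129).
40% tint:
  R: 59 + 78.4 = 137.4 → 137
  G: 237 + 7.2 = 244.2 → 244
  B: 129 + 0.4×(255−129) = 129 + 50.4 = 179.4 → 179
  → #89F4B3
35% tone:
  R: 59 + 24.15 = 83.15 → 83
  G: 237 + 0.35×(128−237) = 237 − 38.15 = 198.85 → 199
  B: 129 + 0.35×(128−129) = 129 − 0.35 = 128.65 → 129
  → #53C781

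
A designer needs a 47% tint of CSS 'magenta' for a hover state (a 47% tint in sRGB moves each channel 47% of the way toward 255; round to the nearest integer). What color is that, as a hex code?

CSS magenta is rgb(255, 0, 255).
Per channel, c → c + 0.47(255 − c):
  R: 255 + 0 = 255 → 255
  G: 0 + 0.47×(255−0) = 0 + 119.85 = 119.85 → 120
  B: 255 + 0.47×(255−255) = 255 + 0 = 255 → 255
rgb(255, 120, 255) = #FF78FF.

#FF78FF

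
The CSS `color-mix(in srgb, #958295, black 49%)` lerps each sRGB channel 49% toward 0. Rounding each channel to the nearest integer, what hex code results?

#4C424C

#958295 is rgb(149, 130, 149).
Lerp each channel 49% toward 0:
  R: 149 − 73.01 = 75.99 → 76
  G: 130 + 0.49×(0−130) = 130 − 63.7 = 66.3 → 66
  B: 149 − 73.01 = 75.99 → 76
rgb(76, 66, 76) = #4C424C.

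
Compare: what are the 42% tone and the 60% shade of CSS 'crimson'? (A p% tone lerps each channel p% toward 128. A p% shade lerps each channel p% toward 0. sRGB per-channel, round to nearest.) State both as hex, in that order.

CSS crimson is rgb(220, 20, 60).
42% tone:
  R: 220 + 0.42×(128−220) = 220 − 38.64 = 181.36 → 181
  G: 20 + 0.42×(128−20) = 20 + 45.36 = 65.36 → 65
  B: 60 + 28.56 = 88.56 → 89
  → #b54159
60% shade:
  R: 220 + 0.6×(0−220) = 220 − 132 = 88 → 88
  G: 20 − 12 = 8 → 8
  B: 60 − 36 = 24 → 24
  → #580818

#b54159, #580818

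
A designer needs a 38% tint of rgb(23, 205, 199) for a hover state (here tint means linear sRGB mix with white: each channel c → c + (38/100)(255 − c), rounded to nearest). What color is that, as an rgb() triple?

rgb(111, 224, 220)

A 38% tint moves each channel 38% toward 255:
  R: 23 + 0.38×(255−23) = 23 + 88.16 = 111.16 → 111
  G: 205 + 0.38×(255−205) = 205 + 19 = 224 → 224
  B: 199 + 0.38×(255−199) = 199 + 21.28 = 220.28 → 220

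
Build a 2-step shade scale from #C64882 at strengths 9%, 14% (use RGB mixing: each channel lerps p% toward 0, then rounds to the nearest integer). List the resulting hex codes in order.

#B44276, #AA3E70

#C64882 is rgb(198, 72, 130).
9%: (198 − 17.82 = 180.18→180, 72 − 6.48 = 65.52→66, 130 − 11.7 = 118.3→118) → #B44276
14%: (198 − 27.72 = 170.28→170, 72 − 10.08 = 61.92→62, 130 − 18.2 = 111.8→112) → #AA3E70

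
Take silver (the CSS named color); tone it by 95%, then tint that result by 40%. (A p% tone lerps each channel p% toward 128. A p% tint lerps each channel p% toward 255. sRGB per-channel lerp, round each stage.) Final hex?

#b5b5b5

CSS silver is rgb(192, 192, 192).
Per channel, c → c + 0.95(128 − c):
  R: 192 − 60.8 = 131.2 → 131
  G: 192 − 60.8 = 131.2 → 131
  B: 192 − 60.8 = 131.2 → 131
After the tone: rgb(131, 131, 131) = #838383.
Lerp each channel 40% toward 255:
  R: 131 + 0.4×(255−131) = 131 + 49.6 = 180.6 → 181
  G: 131 + 0.4×(255−131) = 131 + 49.6 = 180.6 → 181
  B: 131 + 0.4×(255−131) = 131 + 49.6 = 180.6 → 181
rgb(181, 181, 181) = #b5b5b5.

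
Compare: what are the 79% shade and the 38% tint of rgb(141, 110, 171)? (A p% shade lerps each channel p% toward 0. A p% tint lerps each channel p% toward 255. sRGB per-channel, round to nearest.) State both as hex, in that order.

79% shade:
  R: 141 + 0.79×(0−141) = 141 − 111.39 = 29.61 → 30
  G: 110 − 86.9 = 23.1 → 23
  B: 171 + 0.79×(0−171) = 171 − 135.09 = 35.91 → 36
  → #1E1724
38% tint:
  R: 141 + 0.38×(255−141) = 141 + 43.32 = 184.32 → 184
  G: 110 + 55.1 = 165.1 → 165
  B: 171 + 0.38×(255−171) = 171 + 31.92 = 202.92 → 203
  → #B8A5CB

#1E1724, #B8A5CB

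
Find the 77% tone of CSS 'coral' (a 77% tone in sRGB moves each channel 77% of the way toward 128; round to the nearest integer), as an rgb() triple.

CSS coral is rgb(255, 127, 80).
A 77% tone moves each channel 77% toward 128:
  R: 255 − 97.79 = 157.21 → 157
  G: 127 + 0.77×(128−127) = 127 + 0.77 = 127.77 → 128
  B: 80 + 0.77×(128−80) = 80 + 36.96 = 116.96 → 117

rgb(157, 128, 117)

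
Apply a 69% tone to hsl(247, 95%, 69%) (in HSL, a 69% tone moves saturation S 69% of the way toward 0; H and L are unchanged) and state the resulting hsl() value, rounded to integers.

S moves 69% from 95 toward 0: 95 − 65.55 = 29.45 → 29.
H and L are unchanged.

hsl(247, 29%, 69%)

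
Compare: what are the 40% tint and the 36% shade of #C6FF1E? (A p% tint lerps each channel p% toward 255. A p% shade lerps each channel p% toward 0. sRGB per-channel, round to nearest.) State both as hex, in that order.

#C6FF1E is rgb(198, 255, 30).
40% tint:
  R: 198 + 22.8 = 220.8 → 221
  G: 255 + 0 = 255 → 255
  B: 30 + 0.4×(255−30) = 30 + 90 = 120 → 120
  → #DDFF78
36% shade:
  R: 198 + 0.36×(0−198) = 198 − 71.28 = 126.72 → 127
  G: 255 + 0.36×(0−255) = 255 − 91.8 = 163.2 → 163
  B: 30 − 10.8 = 19.2 → 19
  → #7FA313

#DDFF78, #7FA313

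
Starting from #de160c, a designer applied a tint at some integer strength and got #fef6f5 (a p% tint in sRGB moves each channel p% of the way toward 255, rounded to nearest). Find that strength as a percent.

#de160c is rgb(222, 22, 12); #fef6f5 is rgb(254, 246, 245).
On the B channel (widest range): 245 ≈ 12 + (p/100)(255 − 12), so p ≈ 100×(245 − 12)/(255 − 12) = 23300/243 = 95.88.
p = 96 reproduces all three channels after rounding.

96%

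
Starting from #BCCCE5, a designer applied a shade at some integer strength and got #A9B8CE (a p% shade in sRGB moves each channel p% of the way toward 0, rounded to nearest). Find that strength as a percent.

#BCCCE5 is rgb(188, 204, 229); #A9B8CE is rgb(169, 184, 206).
On the B channel (widest range): 206 ≈ 229 + (p/100)(0 − 229), so p ≈ 100×(206 − 229)/(0 − 229) = -2300/-229 = 10.04.
p = 10 reproduces all three channels after rounding.

10%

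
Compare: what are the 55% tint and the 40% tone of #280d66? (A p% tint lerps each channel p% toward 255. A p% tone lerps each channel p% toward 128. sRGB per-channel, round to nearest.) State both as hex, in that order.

#9e92ba, #4b3b70

#280d66 is rgb(40, 13, 102).
55% tint:
  R: 40 + 0.55×(255−40) = 40 + 118.25 = 158.25 → 158
  G: 13 + 0.55×(255−13) = 13 + 133.1 = 146.1 → 146
  B: 102 + 84.15 = 186.15 → 186
  → #9e92ba
40% tone:
  R: 40 + 0.4×(128−40) = 40 + 35.2 = 75.2 → 75
  G: 13 + 0.4×(128−13) = 13 + 46 = 59 → 59
  B: 102 + 0.4×(128−102) = 102 + 10.4 = 112.4 → 112
  → #4b3b70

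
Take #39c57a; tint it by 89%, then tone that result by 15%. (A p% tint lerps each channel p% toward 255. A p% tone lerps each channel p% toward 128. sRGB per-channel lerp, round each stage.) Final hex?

#d9e7df

#39c57a is rgb(57, 197, 122).
An 89% tint moves each channel 89% toward 255:
  R: 57 + 0.89×(255−57) = 57 + 176.22 = 233.22 → 233
  G: 197 + 51.62 = 248.62 → 249
  B: 122 + 0.89×(255−122) = 122 + 118.37 = 240.37 → 240
After the tint: rgb(233, 249, 240) = #e9f9f0.
Lerp each channel 15% toward 128:
  R: 233 + 0.15×(128−233) = 233 − 15.75 = 217.25 → 217
  G: 249 + 0.15×(128−249) = 249 − 18.15 = 230.85 → 231
  B: 240 + 0.15×(128−240) = 240 − 16.8 = 223.2 → 223
rgb(217, 231, 223) = #d9e7df.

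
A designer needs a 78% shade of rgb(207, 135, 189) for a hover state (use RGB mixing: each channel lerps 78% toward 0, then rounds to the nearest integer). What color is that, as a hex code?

Lerp each channel 78% toward 0:
  R: 207 − 161.46 = 45.54 → 46
  G: 135 + 0.78×(0−135) = 135 − 105.3 = 29.7 → 30
  B: 189 + 0.78×(0−189) = 189 − 147.42 = 41.58 → 42
rgb(46, 30, 42) = #2e1e2a.

#2e1e2a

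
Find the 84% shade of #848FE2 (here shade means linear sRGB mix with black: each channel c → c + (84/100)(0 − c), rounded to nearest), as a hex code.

#848FE2 is rgb(132, 143, 226).
Lerp each channel 84% toward 0:
  R: 132 + 0.84×(0−132) = 132 − 110.88 = 21.12 → 21
  G: 143 − 120.12 = 22.88 → 23
  B: 226 + 0.84×(0−226) = 226 − 189.84 = 36.16 → 36
rgb(21, 23, 36) = #151724.

#151724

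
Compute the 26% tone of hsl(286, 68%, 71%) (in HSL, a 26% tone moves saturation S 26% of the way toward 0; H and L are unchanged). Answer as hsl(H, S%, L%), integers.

S moves 26% from 68 toward 0: 68 − 17.68 = 50.32 → 50.
H and L are unchanged.

hsl(286, 50%, 71%)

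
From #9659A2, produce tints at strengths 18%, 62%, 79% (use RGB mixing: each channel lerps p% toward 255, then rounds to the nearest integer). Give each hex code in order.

#9659A2 is rgb(150, 89, 162).
18%: (150 + 18.9 = 168.9→169, 89 + 29.88 = 118.88→119, 162 + 16.74 = 178.74→179) → #A977B3
62%: (150 + 65.1 = 215.1→215, 89 + 102.92 = 191.92→192, 162 + 57.66 = 219.66→220) → #D7C0DC
79%: (150 + 82.95 = 232.95→233, 89 + 131.14 = 220.14→220, 162 + 73.47 = 235.47→235) → #E9DCEB

#A977B3, #D7C0DC, #E9DCEB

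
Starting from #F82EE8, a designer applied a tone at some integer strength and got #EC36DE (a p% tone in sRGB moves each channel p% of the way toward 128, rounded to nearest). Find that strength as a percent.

10%

#F82EE8 is rgb(248, 46, 232); #EC36DE is rgb(236, 54, 222).
On the R channel (widest range): 236 ≈ 248 + (p/100)(128 − 248), so p ≈ 100×(236 − 248)/(128 − 248) = -1200/-120 = 10.00.
p = 10 reproduces all three channels after rounding.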